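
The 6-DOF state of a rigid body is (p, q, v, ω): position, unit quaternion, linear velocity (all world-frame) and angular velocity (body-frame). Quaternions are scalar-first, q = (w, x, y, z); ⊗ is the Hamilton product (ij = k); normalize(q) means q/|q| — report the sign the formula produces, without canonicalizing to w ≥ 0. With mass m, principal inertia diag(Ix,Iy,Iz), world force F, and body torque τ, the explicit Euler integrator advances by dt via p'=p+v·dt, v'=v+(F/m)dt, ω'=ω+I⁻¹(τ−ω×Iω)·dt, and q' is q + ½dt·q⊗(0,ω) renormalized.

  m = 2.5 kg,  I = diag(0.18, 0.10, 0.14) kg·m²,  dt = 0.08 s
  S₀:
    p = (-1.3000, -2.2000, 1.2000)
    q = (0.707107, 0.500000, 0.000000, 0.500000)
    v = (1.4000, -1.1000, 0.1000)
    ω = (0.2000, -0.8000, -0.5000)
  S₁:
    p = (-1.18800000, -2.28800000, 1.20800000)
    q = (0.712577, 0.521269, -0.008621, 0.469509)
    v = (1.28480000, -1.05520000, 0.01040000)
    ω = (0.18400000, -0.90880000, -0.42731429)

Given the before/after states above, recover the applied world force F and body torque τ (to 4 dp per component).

v₁ − v₀ = (-0.11520000, 0.04480000, -0.08960000)
applied force F = (-3.6000, 1.4000, -2.8000)
ω₁ − ω₀ = (-0.01600000, -0.10880000, 0.07268571)
I·α + gyro = (-0.0200, -0.1400, 0.1400)

F = (-3.6000, 1.4000, -2.8000)
τ = (-0.0200, -0.1400, 0.1400)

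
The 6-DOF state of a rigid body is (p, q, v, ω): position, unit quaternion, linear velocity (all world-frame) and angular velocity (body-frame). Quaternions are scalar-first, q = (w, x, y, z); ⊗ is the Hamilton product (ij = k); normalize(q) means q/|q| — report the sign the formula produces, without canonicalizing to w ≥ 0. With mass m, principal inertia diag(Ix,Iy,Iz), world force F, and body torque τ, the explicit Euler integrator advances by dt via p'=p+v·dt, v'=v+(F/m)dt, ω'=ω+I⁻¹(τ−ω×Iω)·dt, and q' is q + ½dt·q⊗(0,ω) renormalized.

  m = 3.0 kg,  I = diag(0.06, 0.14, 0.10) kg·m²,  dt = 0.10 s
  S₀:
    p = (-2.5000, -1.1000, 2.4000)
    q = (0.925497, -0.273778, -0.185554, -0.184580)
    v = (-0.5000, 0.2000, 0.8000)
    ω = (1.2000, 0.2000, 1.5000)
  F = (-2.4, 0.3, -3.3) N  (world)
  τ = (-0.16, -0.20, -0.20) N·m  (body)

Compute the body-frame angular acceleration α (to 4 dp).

α = (-2.4667, -0.9143, -2.1920)

ω×(Iω) gyroscopic = (-0.0120, -0.0720, 0.0192)
α = I⁻¹(τ − ω×Iω) = (-2.4667, -0.9143, -2.1920)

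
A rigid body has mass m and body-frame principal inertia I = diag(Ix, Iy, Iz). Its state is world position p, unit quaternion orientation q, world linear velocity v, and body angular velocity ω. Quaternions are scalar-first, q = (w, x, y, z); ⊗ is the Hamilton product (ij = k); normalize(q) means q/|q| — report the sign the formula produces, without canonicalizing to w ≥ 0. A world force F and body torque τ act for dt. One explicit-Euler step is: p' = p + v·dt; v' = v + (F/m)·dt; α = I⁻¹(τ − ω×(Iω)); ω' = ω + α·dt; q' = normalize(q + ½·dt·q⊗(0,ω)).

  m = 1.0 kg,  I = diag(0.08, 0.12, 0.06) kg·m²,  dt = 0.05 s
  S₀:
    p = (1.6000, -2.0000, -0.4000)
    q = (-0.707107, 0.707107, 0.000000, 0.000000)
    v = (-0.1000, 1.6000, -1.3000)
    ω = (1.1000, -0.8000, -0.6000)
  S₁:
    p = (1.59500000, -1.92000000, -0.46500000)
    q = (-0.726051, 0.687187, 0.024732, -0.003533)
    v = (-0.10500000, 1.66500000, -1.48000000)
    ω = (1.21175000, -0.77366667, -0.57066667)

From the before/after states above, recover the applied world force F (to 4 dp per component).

Δv = v₁−v₀ = (-0.00500000, 0.06500000, -0.18000000)
applied force F = (-0.1000, 1.3000, -3.6000)

F = (-0.1000, 1.3000, -3.6000)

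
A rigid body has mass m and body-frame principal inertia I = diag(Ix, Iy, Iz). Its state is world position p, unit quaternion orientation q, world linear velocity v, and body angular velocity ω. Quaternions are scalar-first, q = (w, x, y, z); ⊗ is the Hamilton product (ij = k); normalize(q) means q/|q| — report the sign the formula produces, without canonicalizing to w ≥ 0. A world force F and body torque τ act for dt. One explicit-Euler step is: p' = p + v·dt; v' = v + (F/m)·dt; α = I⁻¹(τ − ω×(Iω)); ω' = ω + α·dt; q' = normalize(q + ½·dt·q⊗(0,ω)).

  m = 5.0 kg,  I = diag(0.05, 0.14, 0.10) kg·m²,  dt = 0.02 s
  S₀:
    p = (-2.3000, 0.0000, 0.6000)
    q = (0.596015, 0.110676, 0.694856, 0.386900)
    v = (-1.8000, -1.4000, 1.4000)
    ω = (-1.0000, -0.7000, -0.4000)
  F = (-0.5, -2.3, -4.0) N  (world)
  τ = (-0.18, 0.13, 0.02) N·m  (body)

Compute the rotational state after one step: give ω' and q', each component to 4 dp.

(τ − ω×Iω)/I = (-3.3760, 1.0714, -0.4300)
ω' = ω + α·dt = (-1.0675, -0.6786, -0.4086)
q⊗(0,ω) = (0.7518352, -0.6031274, -0.7598401, 0.3789768)
updated quaternion q' = (0.6035, 0.1046, 0.6872, 0.3907)

ω' = (-1.0675, -0.6786, -0.4086)
q' = (0.6035, 0.1046, 0.6872, 0.3907)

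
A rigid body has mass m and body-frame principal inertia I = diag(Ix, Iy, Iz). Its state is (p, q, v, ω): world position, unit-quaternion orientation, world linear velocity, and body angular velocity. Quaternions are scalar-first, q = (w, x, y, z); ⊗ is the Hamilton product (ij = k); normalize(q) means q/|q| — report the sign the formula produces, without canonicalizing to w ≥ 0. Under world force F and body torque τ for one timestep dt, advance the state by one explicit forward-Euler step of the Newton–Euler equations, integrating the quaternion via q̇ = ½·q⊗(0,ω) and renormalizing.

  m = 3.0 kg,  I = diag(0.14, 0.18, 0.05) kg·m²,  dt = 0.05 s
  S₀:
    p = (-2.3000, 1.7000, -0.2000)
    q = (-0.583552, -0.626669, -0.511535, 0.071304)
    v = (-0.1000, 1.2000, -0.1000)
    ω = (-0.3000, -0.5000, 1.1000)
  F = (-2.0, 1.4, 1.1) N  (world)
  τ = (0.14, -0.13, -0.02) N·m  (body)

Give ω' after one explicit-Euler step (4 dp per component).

gyro term ω×Iω = (0.0715, -0.0297, 0.0060)
angular accel α = (0.4893, -0.5572, -0.5200)
ω' = ω + α·dt = (-0.2755, -0.5279, 1.0740)

ω' = (-0.2755, -0.5279, 1.0740)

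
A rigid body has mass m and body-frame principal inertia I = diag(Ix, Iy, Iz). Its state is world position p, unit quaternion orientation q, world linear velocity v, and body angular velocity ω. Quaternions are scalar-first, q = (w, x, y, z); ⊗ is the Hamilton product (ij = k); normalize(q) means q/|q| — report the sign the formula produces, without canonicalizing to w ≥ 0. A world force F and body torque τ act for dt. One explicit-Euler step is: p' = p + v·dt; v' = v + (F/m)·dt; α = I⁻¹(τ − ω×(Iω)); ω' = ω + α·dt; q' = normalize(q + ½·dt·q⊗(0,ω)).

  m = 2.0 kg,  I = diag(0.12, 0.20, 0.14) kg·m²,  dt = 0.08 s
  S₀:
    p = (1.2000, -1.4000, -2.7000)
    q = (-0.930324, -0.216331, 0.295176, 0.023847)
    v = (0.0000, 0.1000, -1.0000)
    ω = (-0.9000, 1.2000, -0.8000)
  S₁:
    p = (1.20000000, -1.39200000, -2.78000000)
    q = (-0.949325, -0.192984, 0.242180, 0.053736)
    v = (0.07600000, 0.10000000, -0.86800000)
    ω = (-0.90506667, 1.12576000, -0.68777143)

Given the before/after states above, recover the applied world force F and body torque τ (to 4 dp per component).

Δv = v₁−v₀ = (0.07600000, 0.00000000, 0.13200000)
m·(v₁−v₀)/dt = (1.9000, 0.0000, 3.3000)
ω₁ − ω₀ = (-0.00506667, -0.07424000, 0.11222857)
applied torque τ = (0.0500, -0.2000, 0.1100)

F = (1.9000, 0.0000, 3.3000)
τ = (0.0500, -0.2000, 0.1100)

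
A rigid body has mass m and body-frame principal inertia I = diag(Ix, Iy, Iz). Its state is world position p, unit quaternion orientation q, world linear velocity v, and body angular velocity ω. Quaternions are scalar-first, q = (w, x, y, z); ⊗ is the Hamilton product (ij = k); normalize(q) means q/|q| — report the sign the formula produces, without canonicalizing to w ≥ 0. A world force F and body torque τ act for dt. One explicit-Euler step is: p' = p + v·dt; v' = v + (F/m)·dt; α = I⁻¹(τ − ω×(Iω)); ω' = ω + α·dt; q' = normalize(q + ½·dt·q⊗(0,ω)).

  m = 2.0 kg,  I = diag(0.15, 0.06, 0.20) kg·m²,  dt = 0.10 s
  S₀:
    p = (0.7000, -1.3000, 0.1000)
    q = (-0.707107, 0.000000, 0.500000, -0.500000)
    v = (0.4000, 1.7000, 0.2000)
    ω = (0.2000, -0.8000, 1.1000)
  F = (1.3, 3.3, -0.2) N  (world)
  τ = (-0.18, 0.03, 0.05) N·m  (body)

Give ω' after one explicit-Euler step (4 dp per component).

precession coupling ω×(Iω) = (-0.1232, -0.0110, 0.0144)
angular accel α = (-0.3787, 0.6833, 0.1780)
ω' = ω + α·dt = (0.1621, -0.7317, 1.1178)

ω' = (0.1621, -0.7317, 1.1178)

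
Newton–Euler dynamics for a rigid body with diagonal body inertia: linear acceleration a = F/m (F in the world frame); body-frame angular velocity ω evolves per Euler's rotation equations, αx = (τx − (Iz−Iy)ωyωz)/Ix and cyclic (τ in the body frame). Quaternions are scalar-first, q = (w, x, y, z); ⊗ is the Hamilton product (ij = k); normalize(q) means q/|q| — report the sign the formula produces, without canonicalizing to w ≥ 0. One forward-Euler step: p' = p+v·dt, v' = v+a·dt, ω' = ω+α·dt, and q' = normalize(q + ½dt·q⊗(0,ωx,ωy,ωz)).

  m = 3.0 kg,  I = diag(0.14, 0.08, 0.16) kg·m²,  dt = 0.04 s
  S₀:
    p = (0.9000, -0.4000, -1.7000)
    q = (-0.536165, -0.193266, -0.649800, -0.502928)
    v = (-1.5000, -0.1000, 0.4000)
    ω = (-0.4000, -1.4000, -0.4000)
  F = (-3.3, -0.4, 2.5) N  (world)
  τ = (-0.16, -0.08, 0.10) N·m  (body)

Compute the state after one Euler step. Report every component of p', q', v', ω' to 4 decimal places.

a = (-1.1000, -0.1333, 0.8333)
p + v·dt = (0.8400, -0.4040, -1.6840)
v' = v + a·dt = (-1.5440, -0.1053, 0.4333)
ω×(Iω) gyroscopic = (0.0448, -0.0032, -0.0336)
(τ − ω×Iω)/I = (-1.4629, -0.9600, 0.8350)
ω' = ω + α·dt = (-0.4585, -1.4384, -0.3666)
q⊗(0,ω) = (-1.1881976, -0.2297132, 0.8744958, 0.2251184)
q + ½dt·q⊗(0,ω), renormalized = (-0.5597, -0.1978, -0.6320, -0.4982)

p' = (0.8400, -0.4040, -1.6840)
q' = (-0.5597, -0.1978, -0.6320, -0.4982)
v' = (-1.5440, -0.1053, 0.4333)
ω' = (-0.4585, -1.4384, -0.3666)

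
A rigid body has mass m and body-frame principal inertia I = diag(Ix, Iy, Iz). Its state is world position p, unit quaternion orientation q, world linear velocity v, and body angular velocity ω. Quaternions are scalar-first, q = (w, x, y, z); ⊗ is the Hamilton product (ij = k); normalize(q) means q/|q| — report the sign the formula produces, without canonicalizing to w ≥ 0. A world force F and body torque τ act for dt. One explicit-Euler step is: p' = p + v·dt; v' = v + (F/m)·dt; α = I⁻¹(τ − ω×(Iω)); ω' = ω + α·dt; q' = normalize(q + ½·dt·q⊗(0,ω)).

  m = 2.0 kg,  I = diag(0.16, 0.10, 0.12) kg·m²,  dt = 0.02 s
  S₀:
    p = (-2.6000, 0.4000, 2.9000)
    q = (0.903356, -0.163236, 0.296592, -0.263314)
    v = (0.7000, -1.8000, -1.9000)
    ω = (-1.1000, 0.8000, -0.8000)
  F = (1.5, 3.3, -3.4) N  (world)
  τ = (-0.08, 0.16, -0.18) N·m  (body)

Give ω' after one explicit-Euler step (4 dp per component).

ω' = (-1.1084, 0.8250, -0.8388)

(τ − ω×Iω)/I = (-0.4200, 1.2480, -1.9400)
ω' = ω + α·dt = (-1.1084, 0.8250, -0.8388)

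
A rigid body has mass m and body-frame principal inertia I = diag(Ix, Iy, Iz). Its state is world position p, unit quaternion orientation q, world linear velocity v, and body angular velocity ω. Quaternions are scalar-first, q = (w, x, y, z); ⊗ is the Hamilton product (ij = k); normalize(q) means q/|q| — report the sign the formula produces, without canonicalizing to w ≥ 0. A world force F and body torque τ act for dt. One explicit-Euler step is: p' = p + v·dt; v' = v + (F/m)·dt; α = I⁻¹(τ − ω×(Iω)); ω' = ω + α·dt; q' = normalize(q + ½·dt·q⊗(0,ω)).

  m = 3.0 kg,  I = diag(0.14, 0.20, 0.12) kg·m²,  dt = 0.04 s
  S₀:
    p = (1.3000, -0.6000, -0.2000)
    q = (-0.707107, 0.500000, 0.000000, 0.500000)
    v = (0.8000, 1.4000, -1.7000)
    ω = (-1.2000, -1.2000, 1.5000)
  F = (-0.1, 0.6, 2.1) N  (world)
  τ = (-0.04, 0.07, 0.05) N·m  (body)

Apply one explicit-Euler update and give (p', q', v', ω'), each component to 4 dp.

p' = p + v·dt = (1.3320, -0.5440, -0.2680)
new velocity v' = (0.7987, 1.4080, -1.6720)
precession coupling ω×(Iω) = (0.1440, -0.0360, 0.0864)
angular accel α = (-1.3143, 0.5300, -0.3033)
new body rate ω' = (-1.2526, -1.1788, 1.4879)
2q̇ = q⊗(0,ω) = (-0.1500000, 1.4485284, -0.5014716, -1.6606605)
updated quaternion q' = (-0.7094, 0.5284, -0.0100, 0.4663)

p' = (1.3320, -0.5440, -0.2680)
q' = (-0.7094, 0.5284, -0.0100, 0.4663)
v' = (0.7987, 1.4080, -1.6720)
ω' = (-1.2526, -1.1788, 1.4879)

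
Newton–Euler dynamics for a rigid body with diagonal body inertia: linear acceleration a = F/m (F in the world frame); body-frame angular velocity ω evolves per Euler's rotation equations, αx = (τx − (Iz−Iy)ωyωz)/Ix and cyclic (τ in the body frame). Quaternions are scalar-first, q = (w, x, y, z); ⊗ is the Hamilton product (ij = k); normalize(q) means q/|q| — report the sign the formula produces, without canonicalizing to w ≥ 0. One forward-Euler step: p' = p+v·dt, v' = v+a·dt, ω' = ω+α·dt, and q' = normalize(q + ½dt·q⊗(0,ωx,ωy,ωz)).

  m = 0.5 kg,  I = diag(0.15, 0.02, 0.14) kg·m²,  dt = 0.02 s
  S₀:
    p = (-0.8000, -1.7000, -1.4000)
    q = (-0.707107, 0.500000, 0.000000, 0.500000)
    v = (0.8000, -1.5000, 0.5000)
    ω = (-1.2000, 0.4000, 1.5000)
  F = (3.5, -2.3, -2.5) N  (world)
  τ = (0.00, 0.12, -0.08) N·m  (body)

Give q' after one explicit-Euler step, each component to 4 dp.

q' = (-0.7085, 0.5064, -0.0163, 0.4913)

q⊗(0,ω) = (-0.1500000, 0.6485284, -1.6328428, -0.8606605)
updated quaternion q' = (-0.7085, 0.5064, -0.0163, 0.4913)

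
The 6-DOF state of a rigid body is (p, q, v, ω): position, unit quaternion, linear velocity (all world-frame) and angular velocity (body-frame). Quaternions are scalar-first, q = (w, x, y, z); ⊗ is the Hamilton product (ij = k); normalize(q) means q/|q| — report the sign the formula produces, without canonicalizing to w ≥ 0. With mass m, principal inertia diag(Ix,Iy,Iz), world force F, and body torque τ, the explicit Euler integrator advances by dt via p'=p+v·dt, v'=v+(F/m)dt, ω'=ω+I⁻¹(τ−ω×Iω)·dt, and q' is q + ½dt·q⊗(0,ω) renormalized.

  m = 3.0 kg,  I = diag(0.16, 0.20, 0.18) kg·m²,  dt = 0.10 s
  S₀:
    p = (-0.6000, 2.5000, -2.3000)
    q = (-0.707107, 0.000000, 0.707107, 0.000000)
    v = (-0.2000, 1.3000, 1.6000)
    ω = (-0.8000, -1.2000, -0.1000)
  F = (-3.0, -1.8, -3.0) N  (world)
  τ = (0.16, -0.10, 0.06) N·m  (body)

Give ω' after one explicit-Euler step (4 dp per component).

ω' = (-0.6985, -1.2492, -0.0880)

angular accel α = (1.0150, -0.4920, 0.1200)
ω' = ω + α·dt = (-0.6985, -1.2492, -0.0880)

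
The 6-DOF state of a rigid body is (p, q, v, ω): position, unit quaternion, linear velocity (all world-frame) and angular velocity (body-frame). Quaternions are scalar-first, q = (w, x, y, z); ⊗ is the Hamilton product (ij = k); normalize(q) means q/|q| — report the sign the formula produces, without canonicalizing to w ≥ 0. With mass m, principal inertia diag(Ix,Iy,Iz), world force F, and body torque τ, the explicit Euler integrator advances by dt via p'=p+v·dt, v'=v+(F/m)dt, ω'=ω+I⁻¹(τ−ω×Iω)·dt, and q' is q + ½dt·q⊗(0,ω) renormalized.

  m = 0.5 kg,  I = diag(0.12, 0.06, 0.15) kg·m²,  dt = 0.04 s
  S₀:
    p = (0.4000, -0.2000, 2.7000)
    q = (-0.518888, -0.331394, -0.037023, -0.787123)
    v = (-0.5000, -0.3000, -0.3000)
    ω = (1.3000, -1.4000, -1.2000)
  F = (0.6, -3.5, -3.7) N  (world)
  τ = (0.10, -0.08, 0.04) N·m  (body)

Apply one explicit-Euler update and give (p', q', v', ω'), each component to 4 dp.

p' = (0.3800, -0.2120, 2.6880)
q' = (-0.5297, -0.3657, -0.0509, -0.7637)
v' = (-0.4520, -0.5800, -0.5960)
ω' = (1.2829, -1.4845, -1.2185)

linear accel F/m = (1.2000, -7.0000, -7.4000)
p' = p + v·dt = (0.3800, -0.2120, 2.6880)
v + (F/m)dt = (-0.4520, -0.5800, -0.5960)
precession coupling ω×(Iω) = (0.1512, 0.0468, 0.1092)
(τ − ω×Iω)/I = (-0.4267, -2.1133, -0.4613)
ω + α·dt = (1.2829, -1.4845, -1.2185)
Hamilton product q⊗(0,ω) = (-0.5655676, -1.7320990, -0.6944895, 1.1347471)
updated quaternion q' = (-0.5297, -0.3657, -0.0509, -0.7637)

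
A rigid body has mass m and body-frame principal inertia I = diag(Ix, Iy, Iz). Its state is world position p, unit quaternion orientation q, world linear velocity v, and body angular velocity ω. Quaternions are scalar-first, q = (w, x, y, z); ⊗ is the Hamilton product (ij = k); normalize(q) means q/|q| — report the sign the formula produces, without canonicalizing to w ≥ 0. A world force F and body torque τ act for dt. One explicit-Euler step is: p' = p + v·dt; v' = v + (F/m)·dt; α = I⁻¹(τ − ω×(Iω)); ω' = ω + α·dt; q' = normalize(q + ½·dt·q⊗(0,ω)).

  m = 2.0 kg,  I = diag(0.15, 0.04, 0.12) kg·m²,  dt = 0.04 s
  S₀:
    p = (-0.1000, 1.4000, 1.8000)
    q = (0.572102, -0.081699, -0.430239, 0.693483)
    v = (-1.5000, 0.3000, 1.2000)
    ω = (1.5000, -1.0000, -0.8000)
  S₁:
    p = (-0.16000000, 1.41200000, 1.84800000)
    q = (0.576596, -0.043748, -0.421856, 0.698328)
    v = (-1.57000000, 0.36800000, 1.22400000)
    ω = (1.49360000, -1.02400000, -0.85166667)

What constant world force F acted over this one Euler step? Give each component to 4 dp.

velocity change Δv = (-0.07000000, 0.06800000, 0.02400000)
applied force F = (-3.5000, 3.4000, 1.2000)

F = (-3.5000, 3.4000, 1.2000)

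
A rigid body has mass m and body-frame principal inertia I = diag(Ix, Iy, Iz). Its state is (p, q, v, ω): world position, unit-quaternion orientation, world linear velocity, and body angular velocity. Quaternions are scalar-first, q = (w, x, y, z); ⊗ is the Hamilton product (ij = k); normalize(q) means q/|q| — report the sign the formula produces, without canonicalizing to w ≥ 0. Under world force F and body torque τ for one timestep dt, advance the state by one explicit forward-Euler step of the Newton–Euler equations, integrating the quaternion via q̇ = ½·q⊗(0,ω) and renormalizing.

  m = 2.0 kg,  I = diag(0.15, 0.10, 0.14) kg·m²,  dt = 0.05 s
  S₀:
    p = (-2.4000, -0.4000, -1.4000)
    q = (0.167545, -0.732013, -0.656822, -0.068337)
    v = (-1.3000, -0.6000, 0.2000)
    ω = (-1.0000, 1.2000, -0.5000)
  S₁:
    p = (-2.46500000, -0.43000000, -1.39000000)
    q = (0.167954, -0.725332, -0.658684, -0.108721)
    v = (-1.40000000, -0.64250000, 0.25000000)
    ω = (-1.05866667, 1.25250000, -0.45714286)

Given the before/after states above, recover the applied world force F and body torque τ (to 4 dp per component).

F = (-4.0000, -1.7000, 2.0000)
τ = (-0.2000, 0.1100, 0.1800)

ω₁ − ω₀ = (-0.05866667, 0.05250000, 0.04285714)
applied torque τ = (-0.2000, 0.1100, 0.1800)
velocity change Δv = (-0.10000000, -0.04250000, 0.05000000)
m·(v₁−v₀)/dt = (-4.0000, -1.7000, 2.0000)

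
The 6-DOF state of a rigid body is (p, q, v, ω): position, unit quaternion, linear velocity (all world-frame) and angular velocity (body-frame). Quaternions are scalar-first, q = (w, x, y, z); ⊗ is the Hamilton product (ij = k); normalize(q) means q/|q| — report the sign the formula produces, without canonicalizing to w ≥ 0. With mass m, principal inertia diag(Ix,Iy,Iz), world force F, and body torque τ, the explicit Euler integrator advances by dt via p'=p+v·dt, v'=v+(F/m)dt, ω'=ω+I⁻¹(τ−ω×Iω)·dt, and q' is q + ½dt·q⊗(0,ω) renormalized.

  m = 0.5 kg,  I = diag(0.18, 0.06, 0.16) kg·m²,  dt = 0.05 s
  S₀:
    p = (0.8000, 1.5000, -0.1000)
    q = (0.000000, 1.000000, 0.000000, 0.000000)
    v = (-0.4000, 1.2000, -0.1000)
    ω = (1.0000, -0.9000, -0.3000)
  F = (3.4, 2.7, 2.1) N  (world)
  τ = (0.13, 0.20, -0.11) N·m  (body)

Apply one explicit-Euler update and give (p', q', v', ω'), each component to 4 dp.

α = I⁻¹(τ − ω×Iω) = (0.5722, 3.4333, -1.3625)
ω' = ω + α·dt = (1.0286, -0.7283, -0.3681)
2q̇ = q⊗(0,ω) = (-1.0000000, 0.0000000, 0.3000000, -0.9000000)
updated quaternion q' = (-0.0250, 0.9994, 0.0075, -0.0225)
a = (6.8000, 5.4000, 4.2000)
new position p' = (0.7800, 1.5600, -0.1050)
new velocity v' = (-0.0600, 1.4700, 0.1100)

p' = (0.7800, 1.5600, -0.1050)
q' = (-0.0250, 0.9994, 0.0075, -0.0225)
v' = (-0.0600, 1.4700, 0.1100)
ω' = (1.0286, -0.7283, -0.3681)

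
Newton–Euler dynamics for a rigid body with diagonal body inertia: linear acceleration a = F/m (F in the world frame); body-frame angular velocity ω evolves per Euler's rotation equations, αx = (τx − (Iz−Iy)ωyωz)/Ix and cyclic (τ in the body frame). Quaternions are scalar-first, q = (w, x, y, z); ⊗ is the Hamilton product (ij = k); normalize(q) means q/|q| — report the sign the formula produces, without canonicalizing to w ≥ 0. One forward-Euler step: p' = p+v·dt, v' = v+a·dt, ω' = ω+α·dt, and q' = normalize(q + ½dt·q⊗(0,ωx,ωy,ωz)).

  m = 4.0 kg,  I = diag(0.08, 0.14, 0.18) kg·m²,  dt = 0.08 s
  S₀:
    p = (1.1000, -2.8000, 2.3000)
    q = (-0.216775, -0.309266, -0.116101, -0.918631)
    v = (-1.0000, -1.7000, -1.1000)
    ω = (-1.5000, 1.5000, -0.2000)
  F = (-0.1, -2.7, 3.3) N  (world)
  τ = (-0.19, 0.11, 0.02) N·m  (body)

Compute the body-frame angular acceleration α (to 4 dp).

α = (-2.2250, 1.0000, 0.8611)

gyro term ω×Iω = (-0.0120, -0.0300, -0.1350)
(τ − ω×Iω)/I = (-2.2250, 1.0000, 0.8611)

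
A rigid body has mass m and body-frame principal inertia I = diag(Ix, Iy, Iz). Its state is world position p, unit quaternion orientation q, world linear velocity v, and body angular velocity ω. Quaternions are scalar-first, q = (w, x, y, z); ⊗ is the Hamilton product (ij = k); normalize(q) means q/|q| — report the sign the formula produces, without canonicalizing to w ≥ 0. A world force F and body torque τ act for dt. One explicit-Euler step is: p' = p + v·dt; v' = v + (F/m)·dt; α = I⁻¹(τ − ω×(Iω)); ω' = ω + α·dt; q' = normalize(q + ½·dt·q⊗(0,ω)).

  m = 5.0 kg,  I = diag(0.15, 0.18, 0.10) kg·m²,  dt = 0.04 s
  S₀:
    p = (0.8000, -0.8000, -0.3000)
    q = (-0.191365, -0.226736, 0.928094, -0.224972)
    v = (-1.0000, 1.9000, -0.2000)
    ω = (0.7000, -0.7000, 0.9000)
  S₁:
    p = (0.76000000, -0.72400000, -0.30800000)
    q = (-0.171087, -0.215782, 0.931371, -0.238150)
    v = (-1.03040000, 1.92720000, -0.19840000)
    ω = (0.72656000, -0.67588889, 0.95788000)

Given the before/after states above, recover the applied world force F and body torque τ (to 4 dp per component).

F = (-3.8000, 3.4000, 0.2000)
τ = (0.1500, 0.1400, 0.1300)

v₁ − v₀ = (-0.03040000, 0.02720000, 0.00160000)
applied force F = (-3.8000, 3.4000, 0.2000)
rate change Δω = (0.02656000, 0.02411111, 0.05788000)
precession coupling = (0.0504, 0.0315, -0.0147)
I·α + gyro = (0.1500, 0.1400, 0.1300)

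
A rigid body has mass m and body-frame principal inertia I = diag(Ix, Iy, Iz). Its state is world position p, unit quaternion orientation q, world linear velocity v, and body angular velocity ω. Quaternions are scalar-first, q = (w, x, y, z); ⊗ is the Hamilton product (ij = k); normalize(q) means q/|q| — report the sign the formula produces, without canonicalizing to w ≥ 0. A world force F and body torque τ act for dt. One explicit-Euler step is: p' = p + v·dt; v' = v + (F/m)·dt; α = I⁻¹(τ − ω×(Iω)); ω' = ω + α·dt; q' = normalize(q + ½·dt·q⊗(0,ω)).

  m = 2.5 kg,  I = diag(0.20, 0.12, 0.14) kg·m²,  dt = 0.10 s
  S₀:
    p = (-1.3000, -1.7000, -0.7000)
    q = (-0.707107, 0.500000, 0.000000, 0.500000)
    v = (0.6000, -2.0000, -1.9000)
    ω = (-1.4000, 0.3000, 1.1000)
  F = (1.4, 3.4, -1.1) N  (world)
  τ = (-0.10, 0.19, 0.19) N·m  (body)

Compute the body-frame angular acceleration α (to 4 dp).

α = (-0.5330, 2.3533, 1.1171)

precession coupling ω×(Iω) = (0.0066, -0.0924, 0.0336)
α = I⁻¹(τ − ω×Iω) = (-0.5330, 2.3533, 1.1171)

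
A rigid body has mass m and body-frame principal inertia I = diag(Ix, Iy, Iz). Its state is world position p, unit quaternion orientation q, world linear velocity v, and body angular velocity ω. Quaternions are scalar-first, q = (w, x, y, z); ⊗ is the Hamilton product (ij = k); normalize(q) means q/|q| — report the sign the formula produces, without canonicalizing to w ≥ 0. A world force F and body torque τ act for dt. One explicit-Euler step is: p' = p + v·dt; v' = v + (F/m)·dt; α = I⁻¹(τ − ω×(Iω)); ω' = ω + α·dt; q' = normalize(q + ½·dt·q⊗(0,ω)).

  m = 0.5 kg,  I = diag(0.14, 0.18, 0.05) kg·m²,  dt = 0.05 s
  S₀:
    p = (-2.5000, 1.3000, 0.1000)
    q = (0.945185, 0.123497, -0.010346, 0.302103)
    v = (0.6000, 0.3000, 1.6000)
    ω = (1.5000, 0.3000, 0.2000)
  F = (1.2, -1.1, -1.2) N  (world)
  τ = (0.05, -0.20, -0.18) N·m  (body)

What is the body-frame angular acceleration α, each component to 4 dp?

ω×(Iω) gyroscopic = (-0.0078, 0.0270, 0.0180)
angular accel α = (0.4129, -1.2611, -3.9600)

α = (0.4129, -1.2611, -3.9600)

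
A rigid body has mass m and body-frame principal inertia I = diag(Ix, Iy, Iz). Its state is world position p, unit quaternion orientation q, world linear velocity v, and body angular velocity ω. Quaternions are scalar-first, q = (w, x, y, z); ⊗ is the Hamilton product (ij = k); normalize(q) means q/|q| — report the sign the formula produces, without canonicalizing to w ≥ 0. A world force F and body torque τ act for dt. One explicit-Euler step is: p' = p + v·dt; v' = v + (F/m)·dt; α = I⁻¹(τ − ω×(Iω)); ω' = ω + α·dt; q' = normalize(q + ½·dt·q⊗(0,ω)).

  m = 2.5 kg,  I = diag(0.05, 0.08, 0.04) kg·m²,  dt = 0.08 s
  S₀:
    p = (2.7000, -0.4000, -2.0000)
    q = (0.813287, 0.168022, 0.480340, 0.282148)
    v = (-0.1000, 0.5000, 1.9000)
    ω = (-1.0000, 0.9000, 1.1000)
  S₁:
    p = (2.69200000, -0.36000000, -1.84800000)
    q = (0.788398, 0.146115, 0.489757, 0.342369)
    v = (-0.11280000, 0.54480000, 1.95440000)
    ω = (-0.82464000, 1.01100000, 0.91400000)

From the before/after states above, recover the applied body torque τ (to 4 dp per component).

rate change Δω = (0.17536000, 0.11100000, -0.18600000)
ω₀×(Iω₀) = (-0.0396, -0.0110, -0.0270)
τ = I·(Δω/dt) + ω₀×(Iω₀) = (0.0700, 0.1000, -0.1200)

τ = (0.0700, 0.1000, -0.1200)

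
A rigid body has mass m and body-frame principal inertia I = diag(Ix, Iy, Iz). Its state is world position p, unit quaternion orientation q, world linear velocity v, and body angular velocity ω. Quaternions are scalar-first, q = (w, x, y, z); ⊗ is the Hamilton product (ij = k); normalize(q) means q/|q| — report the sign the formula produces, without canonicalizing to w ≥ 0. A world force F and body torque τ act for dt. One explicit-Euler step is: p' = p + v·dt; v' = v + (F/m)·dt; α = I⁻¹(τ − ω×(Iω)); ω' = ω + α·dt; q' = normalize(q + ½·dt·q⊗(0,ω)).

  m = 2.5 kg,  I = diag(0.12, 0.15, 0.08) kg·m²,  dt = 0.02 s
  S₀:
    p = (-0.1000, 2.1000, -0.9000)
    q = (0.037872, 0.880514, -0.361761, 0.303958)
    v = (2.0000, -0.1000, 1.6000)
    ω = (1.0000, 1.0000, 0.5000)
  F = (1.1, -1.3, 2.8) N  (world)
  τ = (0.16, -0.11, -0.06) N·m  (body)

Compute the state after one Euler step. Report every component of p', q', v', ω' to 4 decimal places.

p' = (-0.0600, 2.0980, -0.8680)
q' = (0.0312, 0.8759, -0.3627, 0.3165)
v' = (2.0088, -0.1104, 1.6224)
ω' = (1.0325, 0.9827, 0.4775)

linear accel F/m = (0.4400, -0.5200, 1.1200)
new position p' = (-0.0600, 2.0980, -0.8680)
v + (F/m)dt = (2.0088, -0.1104, 1.6224)
precession coupling ω×(Iω) = (-0.0350, 0.0200, 0.0300)
α = I⁻¹(τ − ω×Iω) = (1.6250, -0.8667, -1.1250)
ω' = ω + α·dt = (1.0325, 0.9827, 0.4775)
q⊗(0,ω) = (-0.6707320, -0.4469665, -0.0984270, 1.2612110)
q' = normalize(q + ½dt·q⊗(0,ω)) = (0.0312, 0.8759, -0.3627, 0.3165)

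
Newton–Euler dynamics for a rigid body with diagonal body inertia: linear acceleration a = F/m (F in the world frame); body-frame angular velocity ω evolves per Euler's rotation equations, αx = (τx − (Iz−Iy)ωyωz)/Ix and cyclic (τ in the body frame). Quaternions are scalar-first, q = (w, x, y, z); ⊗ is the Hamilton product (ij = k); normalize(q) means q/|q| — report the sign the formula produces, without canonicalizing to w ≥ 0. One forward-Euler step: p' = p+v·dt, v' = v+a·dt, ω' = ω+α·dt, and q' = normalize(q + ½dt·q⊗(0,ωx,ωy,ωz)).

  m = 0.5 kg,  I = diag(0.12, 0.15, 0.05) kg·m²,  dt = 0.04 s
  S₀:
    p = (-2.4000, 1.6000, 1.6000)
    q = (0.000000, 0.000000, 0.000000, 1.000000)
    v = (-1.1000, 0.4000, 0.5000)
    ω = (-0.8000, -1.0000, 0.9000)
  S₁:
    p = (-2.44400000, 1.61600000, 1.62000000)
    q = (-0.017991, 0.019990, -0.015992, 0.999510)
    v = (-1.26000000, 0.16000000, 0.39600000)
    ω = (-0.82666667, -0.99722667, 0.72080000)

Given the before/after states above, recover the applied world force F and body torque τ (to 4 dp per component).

Δω = ω₁−ω₀ = (-0.02666667, 0.00277333, -0.17920000)
precession coupling = (0.0900, -0.0504, 0.0240)
τ = I·(Δω/dt) + ω₀×(Iω₀) = (0.0100, -0.0400, -0.2000)
Δv = v₁−v₀ = (-0.16000000, -0.24000000, -0.10400000)
F = m·Δv/dt = (-2.0000, -3.0000, -1.3000)

F = (-2.0000, -3.0000, -1.3000)
τ = (0.0100, -0.0400, -0.2000)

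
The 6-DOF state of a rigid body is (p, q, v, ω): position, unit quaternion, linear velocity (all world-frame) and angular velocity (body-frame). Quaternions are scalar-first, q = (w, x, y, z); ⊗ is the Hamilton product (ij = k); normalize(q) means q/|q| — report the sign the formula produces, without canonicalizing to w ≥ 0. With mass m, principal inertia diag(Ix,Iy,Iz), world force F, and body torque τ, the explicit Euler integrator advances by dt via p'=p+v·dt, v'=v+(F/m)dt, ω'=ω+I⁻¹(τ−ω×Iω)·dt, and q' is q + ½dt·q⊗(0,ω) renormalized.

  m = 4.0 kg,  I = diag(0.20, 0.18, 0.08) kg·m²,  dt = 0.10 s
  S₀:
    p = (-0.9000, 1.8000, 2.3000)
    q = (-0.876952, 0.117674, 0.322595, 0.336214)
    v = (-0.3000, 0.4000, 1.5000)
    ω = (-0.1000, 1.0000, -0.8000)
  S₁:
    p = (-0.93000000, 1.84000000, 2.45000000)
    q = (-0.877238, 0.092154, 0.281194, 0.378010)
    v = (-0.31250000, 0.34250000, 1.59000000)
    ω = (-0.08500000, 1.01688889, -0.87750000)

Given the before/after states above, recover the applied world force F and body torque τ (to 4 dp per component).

rate change Δω = (0.01500000, 0.01688889, -0.07750000)
applied torque τ = (0.1100, 0.0400, -0.0600)
v₁ − v₀ = (-0.01250000, -0.05750000, 0.09000000)
applied force F = (-0.5000, -2.3000, 3.6000)

F = (-0.5000, -2.3000, 3.6000)
τ = (0.1100, 0.0400, -0.0600)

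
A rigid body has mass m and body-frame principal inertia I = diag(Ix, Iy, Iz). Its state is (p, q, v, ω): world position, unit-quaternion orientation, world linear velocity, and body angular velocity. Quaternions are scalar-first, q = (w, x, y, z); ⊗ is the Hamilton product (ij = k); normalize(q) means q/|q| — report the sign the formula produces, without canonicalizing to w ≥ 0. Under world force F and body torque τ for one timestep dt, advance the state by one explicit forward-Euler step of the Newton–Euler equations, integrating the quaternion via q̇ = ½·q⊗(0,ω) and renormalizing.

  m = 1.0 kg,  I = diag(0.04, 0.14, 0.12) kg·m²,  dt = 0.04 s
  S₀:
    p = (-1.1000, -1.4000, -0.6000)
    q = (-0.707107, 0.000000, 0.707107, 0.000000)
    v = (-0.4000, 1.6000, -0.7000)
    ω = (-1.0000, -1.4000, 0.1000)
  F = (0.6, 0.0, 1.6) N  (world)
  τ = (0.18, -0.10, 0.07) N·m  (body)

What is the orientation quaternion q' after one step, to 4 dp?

q' = (-0.6869, 0.0155, 0.7265, 0.0127)

Hamilton product q⊗(0,ω) = (0.9899498, 0.7778177, 0.9899498, 0.6363963)
q + ½dt·q⊗(0,ω), renormalized = (-0.6869, 0.0155, 0.7265, 0.0127)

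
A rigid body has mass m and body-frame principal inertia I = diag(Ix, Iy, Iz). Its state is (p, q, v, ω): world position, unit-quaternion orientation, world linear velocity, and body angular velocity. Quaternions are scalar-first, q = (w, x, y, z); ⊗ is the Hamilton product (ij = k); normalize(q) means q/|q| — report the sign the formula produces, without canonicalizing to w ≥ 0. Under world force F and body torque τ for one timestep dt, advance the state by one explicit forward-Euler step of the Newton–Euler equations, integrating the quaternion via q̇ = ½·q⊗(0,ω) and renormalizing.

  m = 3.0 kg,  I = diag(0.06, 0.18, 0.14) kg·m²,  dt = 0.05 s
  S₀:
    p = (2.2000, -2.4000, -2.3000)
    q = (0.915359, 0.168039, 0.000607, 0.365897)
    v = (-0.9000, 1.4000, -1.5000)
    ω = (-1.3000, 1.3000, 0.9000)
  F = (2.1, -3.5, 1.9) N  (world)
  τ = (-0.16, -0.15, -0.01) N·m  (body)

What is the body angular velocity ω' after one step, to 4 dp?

ω' = (-1.3943, 1.2323, 0.9689)

angular accel α = (-1.8867, -1.3533, 1.3771)
ω + α·dt = (-1.3943, 1.2323, 0.9689)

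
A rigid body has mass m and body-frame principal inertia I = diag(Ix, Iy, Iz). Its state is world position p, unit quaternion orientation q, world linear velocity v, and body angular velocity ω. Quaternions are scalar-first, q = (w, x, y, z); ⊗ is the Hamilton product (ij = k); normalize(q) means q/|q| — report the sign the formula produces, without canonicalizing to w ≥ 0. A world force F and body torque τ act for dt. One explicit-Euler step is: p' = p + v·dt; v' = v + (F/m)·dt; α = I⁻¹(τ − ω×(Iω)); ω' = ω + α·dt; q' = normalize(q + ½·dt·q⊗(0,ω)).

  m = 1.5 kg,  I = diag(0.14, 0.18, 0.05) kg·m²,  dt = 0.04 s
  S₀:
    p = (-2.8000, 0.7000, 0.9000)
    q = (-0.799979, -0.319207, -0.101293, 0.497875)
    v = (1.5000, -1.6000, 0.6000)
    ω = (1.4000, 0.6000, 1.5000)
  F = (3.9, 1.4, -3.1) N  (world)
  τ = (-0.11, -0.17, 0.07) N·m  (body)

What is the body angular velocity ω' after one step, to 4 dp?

ω' = (1.4020, 0.5202, 1.5291)

ω×(Iω) gyroscopic = (-0.1170, 0.1890, 0.0336)
α = I⁻¹(τ − ω×Iω) = (0.0500, -1.9944, 0.7280)
new body rate ω' = (1.4020, 0.5202, 1.5291)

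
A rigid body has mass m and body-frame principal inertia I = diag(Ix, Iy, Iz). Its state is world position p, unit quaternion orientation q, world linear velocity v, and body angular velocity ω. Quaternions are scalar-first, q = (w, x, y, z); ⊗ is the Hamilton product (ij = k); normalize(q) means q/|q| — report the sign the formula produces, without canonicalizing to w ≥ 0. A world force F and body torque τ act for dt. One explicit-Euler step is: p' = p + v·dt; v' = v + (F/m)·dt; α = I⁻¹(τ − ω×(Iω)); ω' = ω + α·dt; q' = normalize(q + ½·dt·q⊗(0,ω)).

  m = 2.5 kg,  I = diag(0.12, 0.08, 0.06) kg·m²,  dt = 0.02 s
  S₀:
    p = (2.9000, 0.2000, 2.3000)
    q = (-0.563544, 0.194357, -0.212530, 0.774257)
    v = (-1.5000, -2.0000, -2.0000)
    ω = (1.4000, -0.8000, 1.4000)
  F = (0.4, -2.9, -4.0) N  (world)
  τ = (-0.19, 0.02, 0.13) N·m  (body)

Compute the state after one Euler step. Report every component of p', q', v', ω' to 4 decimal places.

p' = (2.8700, 0.1600, 2.2600)
q' = (-0.5787, 0.1896, -0.1999, 0.7676)
v' = (-1.4968, -2.0232, -2.0320)
ω' = (1.3646, -0.8244, 1.4284)

p + v·dt = (2.8700, 0.1600, 2.2600)
v' = v + a·dt = (-1.4968, -2.0232, -2.0320)
angular accel α = (-1.7700, -1.2200, 1.4200)
ω' = ω + α·dt = (1.3646, -0.8244, 1.4284)
Hamilton product q⊗(0,ω) = (-1.5260836, -0.4670980, 1.2626952, -0.6469052)
q' = normalize(q + ½dt·q⊗(0,ω)) = (-0.5787, 0.1896, -0.1999, 0.7676)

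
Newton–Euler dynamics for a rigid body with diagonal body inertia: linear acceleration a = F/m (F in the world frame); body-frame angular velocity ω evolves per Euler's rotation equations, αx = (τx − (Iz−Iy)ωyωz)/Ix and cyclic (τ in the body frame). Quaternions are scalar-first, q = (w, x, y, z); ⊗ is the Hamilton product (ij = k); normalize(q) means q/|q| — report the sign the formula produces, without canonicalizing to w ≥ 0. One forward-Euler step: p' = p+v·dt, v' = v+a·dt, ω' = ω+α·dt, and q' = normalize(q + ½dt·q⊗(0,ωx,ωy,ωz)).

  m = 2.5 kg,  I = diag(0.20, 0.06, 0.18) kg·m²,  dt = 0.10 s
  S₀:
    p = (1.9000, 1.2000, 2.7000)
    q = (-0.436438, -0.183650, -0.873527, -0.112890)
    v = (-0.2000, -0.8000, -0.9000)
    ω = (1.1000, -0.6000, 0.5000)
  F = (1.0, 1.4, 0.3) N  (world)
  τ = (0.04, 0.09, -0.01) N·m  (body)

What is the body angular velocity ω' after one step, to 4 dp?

ω' = (1.1380, -0.4683, 0.4431)

ω×(Iω) gyroscopic = (-0.0360, 0.0110, 0.0924)
α = I⁻¹(τ − ω×Iω) = (0.3800, 1.3167, -0.5689)
new body rate ω' = (1.1380, -0.4683, 0.4431)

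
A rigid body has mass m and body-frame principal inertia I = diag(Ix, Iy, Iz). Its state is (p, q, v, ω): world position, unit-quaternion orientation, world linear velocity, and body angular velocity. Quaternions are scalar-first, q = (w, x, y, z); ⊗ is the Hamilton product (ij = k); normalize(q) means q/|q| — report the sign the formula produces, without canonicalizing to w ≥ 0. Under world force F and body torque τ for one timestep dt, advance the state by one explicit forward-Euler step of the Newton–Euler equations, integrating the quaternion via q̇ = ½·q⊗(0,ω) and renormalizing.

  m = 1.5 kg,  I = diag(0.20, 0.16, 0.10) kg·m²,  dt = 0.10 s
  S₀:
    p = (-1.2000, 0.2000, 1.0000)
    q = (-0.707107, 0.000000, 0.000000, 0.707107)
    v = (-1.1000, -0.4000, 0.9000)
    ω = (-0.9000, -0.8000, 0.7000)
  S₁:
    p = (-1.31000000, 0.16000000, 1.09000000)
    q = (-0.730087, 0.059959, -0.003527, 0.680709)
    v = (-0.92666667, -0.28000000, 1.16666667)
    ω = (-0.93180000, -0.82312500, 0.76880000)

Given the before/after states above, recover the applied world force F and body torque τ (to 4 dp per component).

rate change Δω = (-0.03180000, -0.02312500, 0.06880000)
τ = I·(Δω/dt) + ω₀×(Iω₀) = (-0.0300, -0.1000, 0.0400)
Δv = v₁−v₀ = (0.17333333, 0.12000000, 0.26666667)
F = m·Δv/dt = (2.6000, 1.8000, 4.0000)

F = (2.6000, 1.8000, 4.0000)
τ = (-0.0300, -0.1000, 0.0400)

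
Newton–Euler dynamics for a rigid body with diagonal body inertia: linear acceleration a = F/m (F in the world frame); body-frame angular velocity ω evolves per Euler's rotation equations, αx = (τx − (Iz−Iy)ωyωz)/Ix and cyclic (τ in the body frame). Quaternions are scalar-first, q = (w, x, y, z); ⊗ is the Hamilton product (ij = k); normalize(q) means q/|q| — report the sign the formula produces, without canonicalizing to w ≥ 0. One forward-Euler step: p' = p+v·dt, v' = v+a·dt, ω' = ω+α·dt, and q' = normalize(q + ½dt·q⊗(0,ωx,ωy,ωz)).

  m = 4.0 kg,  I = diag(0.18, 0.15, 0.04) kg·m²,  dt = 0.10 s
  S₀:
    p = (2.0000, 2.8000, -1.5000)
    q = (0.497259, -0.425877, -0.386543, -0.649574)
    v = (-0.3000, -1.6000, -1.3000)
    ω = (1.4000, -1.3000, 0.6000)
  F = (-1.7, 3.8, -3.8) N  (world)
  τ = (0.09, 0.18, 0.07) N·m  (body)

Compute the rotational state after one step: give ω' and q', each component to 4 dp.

(τ − ω×Iω)/I = (0.0233, 0.4160, 0.3850)
ω + α·dt = (1.4023, -1.2584, 0.6385)
q⊗(0,ω) = (0.4834663, -0.3802094, -1.3003141, 1.3931557)
updated quaternion q' = (0.5188, -0.4427, -0.4493, -0.5770)

ω' = (1.4023, -1.2584, 0.6385)
q' = (0.5188, -0.4427, -0.4493, -0.5770)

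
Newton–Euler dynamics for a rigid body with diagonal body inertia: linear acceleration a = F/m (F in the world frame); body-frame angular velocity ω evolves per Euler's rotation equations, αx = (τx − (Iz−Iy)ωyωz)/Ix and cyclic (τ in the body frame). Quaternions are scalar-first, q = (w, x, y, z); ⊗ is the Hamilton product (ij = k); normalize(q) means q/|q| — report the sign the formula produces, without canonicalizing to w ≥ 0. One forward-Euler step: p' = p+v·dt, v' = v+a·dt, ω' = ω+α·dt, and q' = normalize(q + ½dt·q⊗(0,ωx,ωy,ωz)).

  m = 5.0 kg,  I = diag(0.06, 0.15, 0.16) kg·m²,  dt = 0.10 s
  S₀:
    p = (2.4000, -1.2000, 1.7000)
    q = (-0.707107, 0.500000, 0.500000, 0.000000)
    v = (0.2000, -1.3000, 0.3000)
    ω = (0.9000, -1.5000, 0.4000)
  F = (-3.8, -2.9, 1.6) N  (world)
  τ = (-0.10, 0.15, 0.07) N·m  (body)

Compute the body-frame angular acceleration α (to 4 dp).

α = (-1.5667, 1.2400, 1.1969)

ω×(Iω) gyroscopic = (-0.0060, -0.0360, -0.1215)
α = I⁻¹(τ − ω×Iω) = (-1.5667, 1.2400, 1.1969)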